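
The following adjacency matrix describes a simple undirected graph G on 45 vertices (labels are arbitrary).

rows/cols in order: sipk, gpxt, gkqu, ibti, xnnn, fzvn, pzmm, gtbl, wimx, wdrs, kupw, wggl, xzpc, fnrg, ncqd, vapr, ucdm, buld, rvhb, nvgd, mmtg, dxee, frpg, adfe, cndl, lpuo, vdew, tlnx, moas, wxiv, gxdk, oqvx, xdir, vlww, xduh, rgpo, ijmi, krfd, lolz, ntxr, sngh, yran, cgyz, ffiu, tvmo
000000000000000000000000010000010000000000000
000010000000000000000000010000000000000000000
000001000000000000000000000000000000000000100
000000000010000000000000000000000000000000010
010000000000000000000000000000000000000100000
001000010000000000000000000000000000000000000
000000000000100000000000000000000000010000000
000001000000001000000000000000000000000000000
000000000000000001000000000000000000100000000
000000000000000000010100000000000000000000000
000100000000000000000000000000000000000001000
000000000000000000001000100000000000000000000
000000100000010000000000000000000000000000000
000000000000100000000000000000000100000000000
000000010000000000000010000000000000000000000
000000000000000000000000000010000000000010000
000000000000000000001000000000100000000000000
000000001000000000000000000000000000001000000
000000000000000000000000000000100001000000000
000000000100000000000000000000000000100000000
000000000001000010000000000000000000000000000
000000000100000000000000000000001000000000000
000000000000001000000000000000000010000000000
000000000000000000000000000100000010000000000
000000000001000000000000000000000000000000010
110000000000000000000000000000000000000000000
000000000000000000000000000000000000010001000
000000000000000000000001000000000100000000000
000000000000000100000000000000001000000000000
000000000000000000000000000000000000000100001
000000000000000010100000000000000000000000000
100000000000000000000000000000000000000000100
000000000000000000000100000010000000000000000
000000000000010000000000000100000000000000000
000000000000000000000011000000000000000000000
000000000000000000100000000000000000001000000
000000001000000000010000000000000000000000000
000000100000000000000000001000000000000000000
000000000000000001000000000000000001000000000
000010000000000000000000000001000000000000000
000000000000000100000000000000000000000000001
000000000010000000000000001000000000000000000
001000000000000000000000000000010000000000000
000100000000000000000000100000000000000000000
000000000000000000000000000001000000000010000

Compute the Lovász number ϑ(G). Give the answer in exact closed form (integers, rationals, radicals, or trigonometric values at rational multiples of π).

Vertex gxdk has 2 neighbors: ucdm, rvhb.
Vertex wimx has 2 neighbors: buld, ijmi.
deg(sipk) = 2; N(sipk) = {lpuo, oqvx}.
N(xdir) = {dxee, moas}, |N(xdir)| = 2.
2-regular, N=45; connected 2-regular on 45 ⇒ C_{45}.
spec(A) ≈ [2.0, 1.981, 1.923, 1.827, 1.696, 1.532, 1.338, 1.118, 0.877, 0.618, 0.347, 0.07, -0.209, -0.484, -0.749, -1.0, -1.231, -1.439, -1.618, -1.766, -1.879, -1.956, -1.995] (distinct, 3 d.p.).
With N=45: ϑ(G) = 45·(-(-1)*2*cos(pi/45))/(2−(-2*cos(pi/45))) = 45*cos(pi/45)/(cos(pi/45) + 1).
Numerically 22.472562.
α=22, χ(Ḡ)=23; ϑ=45*cos(pi/45)/(cos(pi/45) + 1) lies between (both strict).

45*cos(pi/45)/(cos(pi/45) + 1)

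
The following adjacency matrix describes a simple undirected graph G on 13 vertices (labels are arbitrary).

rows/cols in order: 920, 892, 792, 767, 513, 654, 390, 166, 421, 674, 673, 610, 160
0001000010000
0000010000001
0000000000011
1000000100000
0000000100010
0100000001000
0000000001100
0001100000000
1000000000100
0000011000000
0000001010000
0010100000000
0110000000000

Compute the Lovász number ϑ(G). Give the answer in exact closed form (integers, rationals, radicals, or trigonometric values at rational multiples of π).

deg(160) = 2; N(160) = {892, 792}.
N(892) = {654, 160}, |N(892)| = 2.
N(654) = {892, 674}, |N(654)| = 2.
deg(421) = 2; N(421) = {920, 673}.
Regular of degree 2 on 13 vertices: the odd cycle C_{13}.
A has 7 distinct eigenvalues ≈ [2.0, 1.771, 1.136, 0.241, -0.709, -1.497, -1.942].
−13·(-2*cos(pi/13)) / ((2)−(-2*cos(pi/13))) = 13*cos(pi/13)/(cos(pi/13) + 1) = ϑ(G).
≈ 6.4041686 (to 7 d.p.).
6 ≤ 13*cos(pi/13)/(cos(pi/13) + 1) ≤ 7: both strict.

13*cos(pi/13)/(cos(pi/13) + 1)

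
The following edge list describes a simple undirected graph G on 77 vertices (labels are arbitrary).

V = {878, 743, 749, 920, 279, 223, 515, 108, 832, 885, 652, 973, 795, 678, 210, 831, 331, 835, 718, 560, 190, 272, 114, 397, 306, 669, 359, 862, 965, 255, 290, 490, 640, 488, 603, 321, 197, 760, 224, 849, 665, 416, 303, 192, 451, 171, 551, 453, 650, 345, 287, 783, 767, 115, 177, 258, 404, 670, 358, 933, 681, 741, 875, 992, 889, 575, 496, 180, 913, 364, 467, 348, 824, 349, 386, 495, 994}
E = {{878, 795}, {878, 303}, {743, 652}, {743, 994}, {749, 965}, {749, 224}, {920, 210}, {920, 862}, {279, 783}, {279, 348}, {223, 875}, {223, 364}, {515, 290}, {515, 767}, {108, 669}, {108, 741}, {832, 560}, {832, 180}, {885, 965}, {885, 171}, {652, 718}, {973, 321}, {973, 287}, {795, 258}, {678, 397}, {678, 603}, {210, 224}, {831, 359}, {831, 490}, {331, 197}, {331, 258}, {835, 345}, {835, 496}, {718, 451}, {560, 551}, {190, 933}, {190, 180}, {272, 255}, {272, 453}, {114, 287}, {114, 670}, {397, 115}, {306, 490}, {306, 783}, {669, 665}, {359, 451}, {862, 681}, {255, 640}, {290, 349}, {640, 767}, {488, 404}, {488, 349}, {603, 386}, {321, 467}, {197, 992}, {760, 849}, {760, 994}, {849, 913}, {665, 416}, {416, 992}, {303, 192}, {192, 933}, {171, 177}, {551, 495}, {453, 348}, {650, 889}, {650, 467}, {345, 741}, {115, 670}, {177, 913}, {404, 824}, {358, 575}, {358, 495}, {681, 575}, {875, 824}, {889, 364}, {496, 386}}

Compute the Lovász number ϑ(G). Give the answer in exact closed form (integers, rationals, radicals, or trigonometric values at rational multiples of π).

77*cos(pi/77)/(cos(pi/77) + 1)

deg(115) = 2; N(115) = {397, 670}.
N(783) = {279, 306}, |N(783)| = 2.
deg(933) = 2; N(933) = {190, 192}.
N(681) = {862, 575}, |N(681)| = 2.
deg(v) = 2 for all v (|V|=77); the odd cycle C_{77}.
Distinct eigenvalues (to 3 d.p.): [2.0, 1.993, 1.973, 1.94, 1.894, 1.836, 1.765, 1.683, 1.589, 1.484, 1.37, 1.247, 1.115, 0.976, 0.831, 0.68, 0.524, 0.365, 0.204, 0.041, -0.122, -0.285, -0.445, -0.602, -0.756, -0.904, -1.047, -1.182, -1.31, -1.429, -1.538, -1.637, -1.725, -1.802, -1.867, -1.919, -1.959, -1.985, -1.998].
Lovász: ϑ = −77(-2*cos(pi/77))/(2+-(-1)*2*cos(pi/77)) = 77*cos(pi/77)/(cos(pi/77) + 1).
Numerically 38.483973.
Sandwich: α(G)=38 ≤ ϑ(G)=77*cos(pi/77)/(cos(pi/77) + 1) ≤ χ(Ḡ)=39 (both strict).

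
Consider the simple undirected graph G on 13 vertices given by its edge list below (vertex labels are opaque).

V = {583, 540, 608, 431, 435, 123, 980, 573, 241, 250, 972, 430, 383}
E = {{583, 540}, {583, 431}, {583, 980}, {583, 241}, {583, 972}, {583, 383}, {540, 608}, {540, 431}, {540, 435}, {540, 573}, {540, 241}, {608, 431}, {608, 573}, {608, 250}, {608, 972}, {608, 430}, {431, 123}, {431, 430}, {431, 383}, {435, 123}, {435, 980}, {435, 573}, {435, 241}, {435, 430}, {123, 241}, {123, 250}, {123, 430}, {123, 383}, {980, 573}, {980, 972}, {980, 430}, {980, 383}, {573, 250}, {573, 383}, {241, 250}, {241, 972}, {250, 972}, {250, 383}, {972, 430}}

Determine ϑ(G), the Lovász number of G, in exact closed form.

deg(435) = 6; N(435) = {540, 123, 980, 573, 241, 430}.
Vertex 573 has 6 neighbors: 540, 608, 435, 980, 250, 383.
Vertex 608 has 6 neighbors: 540, 431, 573, 250, 972, 430.
deg(540) = 6; N(540) = {583, 608, 431, 435, 573, 241}.
deg(v) = 6 for all v (|V|=13); Paley(13): SR with (k,λ,μ)=(6,2,3).
A has 3 distinct eigenvalues ≈ [6.0, 1.302776, -2.302776].
Lovász: ϑ = −13(-sqrt(13)/2 - 1/2)/(6+-(-sqrt(13)/2 - 1/2)) = sqrt(13).
Numerically 3.605551.

sqrt(13)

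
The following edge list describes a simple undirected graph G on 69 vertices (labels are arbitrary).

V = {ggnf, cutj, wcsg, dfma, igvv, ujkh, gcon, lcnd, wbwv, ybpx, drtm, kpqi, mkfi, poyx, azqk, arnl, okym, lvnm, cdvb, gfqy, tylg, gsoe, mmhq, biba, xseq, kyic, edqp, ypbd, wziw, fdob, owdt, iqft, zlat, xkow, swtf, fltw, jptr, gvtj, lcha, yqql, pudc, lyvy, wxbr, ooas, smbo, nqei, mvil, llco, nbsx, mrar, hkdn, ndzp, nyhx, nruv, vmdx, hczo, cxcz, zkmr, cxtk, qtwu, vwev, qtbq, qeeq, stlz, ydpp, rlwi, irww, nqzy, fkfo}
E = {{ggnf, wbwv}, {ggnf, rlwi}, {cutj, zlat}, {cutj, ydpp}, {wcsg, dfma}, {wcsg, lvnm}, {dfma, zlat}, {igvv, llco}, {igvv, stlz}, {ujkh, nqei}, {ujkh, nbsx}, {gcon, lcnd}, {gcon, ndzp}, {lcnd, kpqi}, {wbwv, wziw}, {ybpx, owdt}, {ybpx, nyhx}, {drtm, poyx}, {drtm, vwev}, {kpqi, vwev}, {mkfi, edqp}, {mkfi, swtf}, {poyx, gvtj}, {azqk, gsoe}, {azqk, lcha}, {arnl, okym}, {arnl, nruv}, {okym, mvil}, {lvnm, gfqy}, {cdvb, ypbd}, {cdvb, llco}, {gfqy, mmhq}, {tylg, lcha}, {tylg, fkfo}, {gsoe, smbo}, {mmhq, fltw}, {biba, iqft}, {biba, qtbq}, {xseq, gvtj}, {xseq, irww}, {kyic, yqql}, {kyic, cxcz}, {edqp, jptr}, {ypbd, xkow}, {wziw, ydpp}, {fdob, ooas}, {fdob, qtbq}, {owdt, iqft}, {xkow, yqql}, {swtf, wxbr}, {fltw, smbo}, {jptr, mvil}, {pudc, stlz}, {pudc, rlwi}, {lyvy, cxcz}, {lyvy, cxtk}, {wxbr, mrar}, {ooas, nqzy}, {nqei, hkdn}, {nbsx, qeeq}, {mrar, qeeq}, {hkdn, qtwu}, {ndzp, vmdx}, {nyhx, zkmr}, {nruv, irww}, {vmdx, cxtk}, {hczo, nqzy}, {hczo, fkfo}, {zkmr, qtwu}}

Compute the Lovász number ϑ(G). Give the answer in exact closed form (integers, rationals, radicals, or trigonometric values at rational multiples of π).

69*cos(pi/69)/(cos(pi/69) + 1)

N(ujkh) = {nqei, nbsx}, |N(ujkh)| = 2.
deg(gcon) = 2; N(gcon) = {lcnd, ndzp}.
Vertex pudc has 2 neighbors: stlz, rlwi.
Vertex fltw has 2 neighbors: mmhq, smbo.
Every vertex has degree 2 (N=69); this is C_{69}, the 69-cycle.
Distinct eigenvalues (to 4 d.p.): [2.0, 1.9917, 1.9669, 1.9258, 1.8688, 1.7963, 1.7088, 1.6073, 1.4924, 1.3651, 1.2265, 1.0778, 0.9201, 0.7548, 0.5833, 0.4069, 0.2272, 0.0455, -0.1365, -0.3174, -0.4956, -0.6698, -0.8384, -1.0, -1.1534, -1.2972, -1.4302, -1.5514, -1.6598, -1.7544, -1.8344, -1.8993, -1.9484, -1.9814, -1.9979].
With N=69: ϑ(G) = 69·(-(-1)*2*cos(pi/69))/(2−(-2*cos(pi/69))) = 69*cos(pi/69)/(cos(pi/69) + 1).
= 34.482114… (decimal).
Lovász sandwich 34 ≤ 69*cos(pi/69)/(cos(pi/69) + 1) ≤ 35: both strict.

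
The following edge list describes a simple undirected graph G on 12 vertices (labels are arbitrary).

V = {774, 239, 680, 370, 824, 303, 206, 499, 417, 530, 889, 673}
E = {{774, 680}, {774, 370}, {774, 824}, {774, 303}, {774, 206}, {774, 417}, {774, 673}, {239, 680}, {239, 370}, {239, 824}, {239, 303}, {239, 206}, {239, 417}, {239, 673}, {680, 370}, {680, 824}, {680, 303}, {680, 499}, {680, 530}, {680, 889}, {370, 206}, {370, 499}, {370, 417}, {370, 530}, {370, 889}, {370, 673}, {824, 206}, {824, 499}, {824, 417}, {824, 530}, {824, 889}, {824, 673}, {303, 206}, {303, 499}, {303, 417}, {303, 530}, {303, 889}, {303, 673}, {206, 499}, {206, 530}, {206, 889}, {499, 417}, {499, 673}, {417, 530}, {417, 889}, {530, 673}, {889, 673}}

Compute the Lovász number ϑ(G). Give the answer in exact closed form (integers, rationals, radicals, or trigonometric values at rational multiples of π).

Vertex 206 has 8 neighbors: 774, 239, 370, 824, 303, 499, 530, 889.
deg(680) = 8; N(680) = {774, 239, 370, 824, 303, 499, 530, 889}.
deg(303) = 9; N(303) = {774, 239, 680, 206, 499, 417, 530, 889, 673}.
Vertex 824 has 9 neighbors: 774, 239, 680, 206, 499, 417, 530, 889, 673.
G = K_{5,4,3}: α = 5 = χ(Ḡ), so ϑ = 5.
≈ 5.00000000 (to 8 d.p.).
Check 5 ≤ 5 ≤ 5: collapsed.

5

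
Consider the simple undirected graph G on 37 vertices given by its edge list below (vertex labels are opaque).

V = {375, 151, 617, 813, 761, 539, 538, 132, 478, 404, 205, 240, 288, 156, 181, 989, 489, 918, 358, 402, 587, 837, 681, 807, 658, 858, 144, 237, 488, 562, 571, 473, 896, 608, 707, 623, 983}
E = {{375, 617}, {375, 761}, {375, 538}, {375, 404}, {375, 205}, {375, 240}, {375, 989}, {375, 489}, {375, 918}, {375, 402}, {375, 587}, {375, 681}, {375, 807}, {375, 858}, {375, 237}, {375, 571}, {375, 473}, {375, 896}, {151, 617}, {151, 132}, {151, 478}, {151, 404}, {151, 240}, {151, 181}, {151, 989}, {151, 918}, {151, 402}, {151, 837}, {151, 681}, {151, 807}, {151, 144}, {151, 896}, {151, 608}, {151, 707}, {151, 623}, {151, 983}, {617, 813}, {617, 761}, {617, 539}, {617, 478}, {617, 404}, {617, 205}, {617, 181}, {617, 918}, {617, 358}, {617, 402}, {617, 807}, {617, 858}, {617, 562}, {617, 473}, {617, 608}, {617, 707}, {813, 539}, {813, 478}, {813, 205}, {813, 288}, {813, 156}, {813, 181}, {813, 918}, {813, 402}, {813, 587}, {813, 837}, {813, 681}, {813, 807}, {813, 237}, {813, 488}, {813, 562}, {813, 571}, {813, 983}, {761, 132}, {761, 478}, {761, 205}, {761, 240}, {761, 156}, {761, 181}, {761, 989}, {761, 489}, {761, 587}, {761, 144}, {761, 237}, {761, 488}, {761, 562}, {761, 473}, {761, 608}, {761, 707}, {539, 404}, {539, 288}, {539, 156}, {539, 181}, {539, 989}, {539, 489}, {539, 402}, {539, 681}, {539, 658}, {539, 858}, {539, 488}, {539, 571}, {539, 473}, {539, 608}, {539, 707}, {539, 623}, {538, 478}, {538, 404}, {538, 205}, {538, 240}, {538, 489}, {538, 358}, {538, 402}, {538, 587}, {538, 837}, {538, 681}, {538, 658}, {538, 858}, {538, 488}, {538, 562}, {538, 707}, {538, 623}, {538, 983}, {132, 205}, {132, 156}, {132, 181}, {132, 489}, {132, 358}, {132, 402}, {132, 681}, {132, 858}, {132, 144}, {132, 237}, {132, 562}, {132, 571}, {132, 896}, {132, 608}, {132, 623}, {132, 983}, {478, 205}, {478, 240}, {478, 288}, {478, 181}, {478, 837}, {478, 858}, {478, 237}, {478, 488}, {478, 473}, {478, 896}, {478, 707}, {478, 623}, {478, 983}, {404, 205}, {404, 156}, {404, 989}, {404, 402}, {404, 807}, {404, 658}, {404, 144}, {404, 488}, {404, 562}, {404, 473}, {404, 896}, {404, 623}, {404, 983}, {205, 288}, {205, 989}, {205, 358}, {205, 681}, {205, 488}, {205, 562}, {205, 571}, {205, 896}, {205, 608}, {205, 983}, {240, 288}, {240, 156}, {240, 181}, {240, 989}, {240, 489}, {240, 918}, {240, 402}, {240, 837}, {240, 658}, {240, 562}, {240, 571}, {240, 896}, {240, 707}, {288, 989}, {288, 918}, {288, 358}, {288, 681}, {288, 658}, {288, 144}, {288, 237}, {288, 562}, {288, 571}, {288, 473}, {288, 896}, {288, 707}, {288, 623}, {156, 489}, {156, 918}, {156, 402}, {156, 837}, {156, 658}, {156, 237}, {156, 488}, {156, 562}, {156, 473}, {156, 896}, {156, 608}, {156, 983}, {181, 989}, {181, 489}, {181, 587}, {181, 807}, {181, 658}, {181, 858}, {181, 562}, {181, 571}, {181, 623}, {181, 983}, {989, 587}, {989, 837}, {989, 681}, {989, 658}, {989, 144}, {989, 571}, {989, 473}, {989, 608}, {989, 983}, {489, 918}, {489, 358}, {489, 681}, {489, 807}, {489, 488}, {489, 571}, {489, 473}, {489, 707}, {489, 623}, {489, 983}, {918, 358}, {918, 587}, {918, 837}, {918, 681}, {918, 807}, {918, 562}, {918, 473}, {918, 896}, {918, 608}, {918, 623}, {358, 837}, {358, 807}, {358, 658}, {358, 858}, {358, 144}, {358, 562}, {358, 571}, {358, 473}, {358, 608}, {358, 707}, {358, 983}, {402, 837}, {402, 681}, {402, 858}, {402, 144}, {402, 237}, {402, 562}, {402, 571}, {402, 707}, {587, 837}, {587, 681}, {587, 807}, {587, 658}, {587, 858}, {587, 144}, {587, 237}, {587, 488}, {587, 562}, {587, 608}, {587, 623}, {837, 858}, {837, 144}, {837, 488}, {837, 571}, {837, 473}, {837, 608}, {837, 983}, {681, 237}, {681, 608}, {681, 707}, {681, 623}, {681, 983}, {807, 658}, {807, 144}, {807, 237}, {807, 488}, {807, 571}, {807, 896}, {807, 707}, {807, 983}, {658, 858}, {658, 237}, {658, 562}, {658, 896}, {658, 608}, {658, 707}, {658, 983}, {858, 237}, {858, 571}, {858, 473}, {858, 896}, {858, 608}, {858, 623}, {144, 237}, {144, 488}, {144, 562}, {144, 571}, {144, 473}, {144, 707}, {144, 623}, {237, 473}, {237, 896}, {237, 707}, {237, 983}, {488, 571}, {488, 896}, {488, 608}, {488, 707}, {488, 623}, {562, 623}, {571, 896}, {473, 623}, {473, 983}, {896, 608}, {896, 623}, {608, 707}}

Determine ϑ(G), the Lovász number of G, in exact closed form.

N(538) = {375, 478, 404, 205, 240, 489, 358, 402, 587, 837, 681, 658, 858, 488, 562, 707, 623, 983}, |N(538)| = 18.
N(681) = {375, 151, 813, 539, 538, 132, 205, 288, 989, 489, 918, 402, 587, 237, 608, 707, 623, 983}, |N(681)| = 18.
Vertex 707 has 18 neighbors: 151, 617, 761, 539, 538, 478, 240, 288, 489, 358, 402, 681, 807, 658, 144, 237, 488, 608.
N(151) = {617, 132, 478, 404, 240, 181, 989, 918, 402, 837, 681, 807, 144, 896, 608, 707, 623, 983}, |N(151)| = 18.
deg(v) = 18 for all v (|V|=37); Paley(37): SR with (k,λ,μ)=(18,8,9).
The 3 distinct eigenvalues: [18.0, 2.54138, -3.54138].
λ_max=18, λ_min=-sqrt(37)/2 - 1/2; ϑ = −37·λ_min/(λ_max−λ_min) = sqrt(37).
Numerically 6.0827625.

sqrt(37)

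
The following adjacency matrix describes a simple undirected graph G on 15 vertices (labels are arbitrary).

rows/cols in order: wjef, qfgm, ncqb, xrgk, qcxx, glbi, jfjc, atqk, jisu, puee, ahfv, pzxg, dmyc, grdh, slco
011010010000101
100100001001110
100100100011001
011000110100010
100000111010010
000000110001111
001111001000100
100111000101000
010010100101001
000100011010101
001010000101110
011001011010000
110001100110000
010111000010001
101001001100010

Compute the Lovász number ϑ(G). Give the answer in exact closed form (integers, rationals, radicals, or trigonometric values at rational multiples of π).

5

N(xrgk) = {qfgm, ncqb, jfjc, atqk, puee, grdh}, |N(xrgk)| = 6.
Vertex atqk has 6 neighbors: wjef, xrgk, qcxx, glbi, puee, pzxg.
Vertex pzxg has 6 neighbors: qfgm, ncqb, glbi, atqk, jisu, ahfv.
Vertex dmyc has 6 neighbors: wjef, qfgm, glbi, jfjc, puee, ahfv.
G on 15 vertices is 6-regular; this is K(6,2), the Kneser graph.
A has 3 distinct eigenvalues ≈ [6.0, 1.0, -3.0].
ϑ = −N·λ_min/(λ_max−λ_min) = −15·(-3)/(6−(-3)) = 5.
ϑ(G) ≈ 5.000000.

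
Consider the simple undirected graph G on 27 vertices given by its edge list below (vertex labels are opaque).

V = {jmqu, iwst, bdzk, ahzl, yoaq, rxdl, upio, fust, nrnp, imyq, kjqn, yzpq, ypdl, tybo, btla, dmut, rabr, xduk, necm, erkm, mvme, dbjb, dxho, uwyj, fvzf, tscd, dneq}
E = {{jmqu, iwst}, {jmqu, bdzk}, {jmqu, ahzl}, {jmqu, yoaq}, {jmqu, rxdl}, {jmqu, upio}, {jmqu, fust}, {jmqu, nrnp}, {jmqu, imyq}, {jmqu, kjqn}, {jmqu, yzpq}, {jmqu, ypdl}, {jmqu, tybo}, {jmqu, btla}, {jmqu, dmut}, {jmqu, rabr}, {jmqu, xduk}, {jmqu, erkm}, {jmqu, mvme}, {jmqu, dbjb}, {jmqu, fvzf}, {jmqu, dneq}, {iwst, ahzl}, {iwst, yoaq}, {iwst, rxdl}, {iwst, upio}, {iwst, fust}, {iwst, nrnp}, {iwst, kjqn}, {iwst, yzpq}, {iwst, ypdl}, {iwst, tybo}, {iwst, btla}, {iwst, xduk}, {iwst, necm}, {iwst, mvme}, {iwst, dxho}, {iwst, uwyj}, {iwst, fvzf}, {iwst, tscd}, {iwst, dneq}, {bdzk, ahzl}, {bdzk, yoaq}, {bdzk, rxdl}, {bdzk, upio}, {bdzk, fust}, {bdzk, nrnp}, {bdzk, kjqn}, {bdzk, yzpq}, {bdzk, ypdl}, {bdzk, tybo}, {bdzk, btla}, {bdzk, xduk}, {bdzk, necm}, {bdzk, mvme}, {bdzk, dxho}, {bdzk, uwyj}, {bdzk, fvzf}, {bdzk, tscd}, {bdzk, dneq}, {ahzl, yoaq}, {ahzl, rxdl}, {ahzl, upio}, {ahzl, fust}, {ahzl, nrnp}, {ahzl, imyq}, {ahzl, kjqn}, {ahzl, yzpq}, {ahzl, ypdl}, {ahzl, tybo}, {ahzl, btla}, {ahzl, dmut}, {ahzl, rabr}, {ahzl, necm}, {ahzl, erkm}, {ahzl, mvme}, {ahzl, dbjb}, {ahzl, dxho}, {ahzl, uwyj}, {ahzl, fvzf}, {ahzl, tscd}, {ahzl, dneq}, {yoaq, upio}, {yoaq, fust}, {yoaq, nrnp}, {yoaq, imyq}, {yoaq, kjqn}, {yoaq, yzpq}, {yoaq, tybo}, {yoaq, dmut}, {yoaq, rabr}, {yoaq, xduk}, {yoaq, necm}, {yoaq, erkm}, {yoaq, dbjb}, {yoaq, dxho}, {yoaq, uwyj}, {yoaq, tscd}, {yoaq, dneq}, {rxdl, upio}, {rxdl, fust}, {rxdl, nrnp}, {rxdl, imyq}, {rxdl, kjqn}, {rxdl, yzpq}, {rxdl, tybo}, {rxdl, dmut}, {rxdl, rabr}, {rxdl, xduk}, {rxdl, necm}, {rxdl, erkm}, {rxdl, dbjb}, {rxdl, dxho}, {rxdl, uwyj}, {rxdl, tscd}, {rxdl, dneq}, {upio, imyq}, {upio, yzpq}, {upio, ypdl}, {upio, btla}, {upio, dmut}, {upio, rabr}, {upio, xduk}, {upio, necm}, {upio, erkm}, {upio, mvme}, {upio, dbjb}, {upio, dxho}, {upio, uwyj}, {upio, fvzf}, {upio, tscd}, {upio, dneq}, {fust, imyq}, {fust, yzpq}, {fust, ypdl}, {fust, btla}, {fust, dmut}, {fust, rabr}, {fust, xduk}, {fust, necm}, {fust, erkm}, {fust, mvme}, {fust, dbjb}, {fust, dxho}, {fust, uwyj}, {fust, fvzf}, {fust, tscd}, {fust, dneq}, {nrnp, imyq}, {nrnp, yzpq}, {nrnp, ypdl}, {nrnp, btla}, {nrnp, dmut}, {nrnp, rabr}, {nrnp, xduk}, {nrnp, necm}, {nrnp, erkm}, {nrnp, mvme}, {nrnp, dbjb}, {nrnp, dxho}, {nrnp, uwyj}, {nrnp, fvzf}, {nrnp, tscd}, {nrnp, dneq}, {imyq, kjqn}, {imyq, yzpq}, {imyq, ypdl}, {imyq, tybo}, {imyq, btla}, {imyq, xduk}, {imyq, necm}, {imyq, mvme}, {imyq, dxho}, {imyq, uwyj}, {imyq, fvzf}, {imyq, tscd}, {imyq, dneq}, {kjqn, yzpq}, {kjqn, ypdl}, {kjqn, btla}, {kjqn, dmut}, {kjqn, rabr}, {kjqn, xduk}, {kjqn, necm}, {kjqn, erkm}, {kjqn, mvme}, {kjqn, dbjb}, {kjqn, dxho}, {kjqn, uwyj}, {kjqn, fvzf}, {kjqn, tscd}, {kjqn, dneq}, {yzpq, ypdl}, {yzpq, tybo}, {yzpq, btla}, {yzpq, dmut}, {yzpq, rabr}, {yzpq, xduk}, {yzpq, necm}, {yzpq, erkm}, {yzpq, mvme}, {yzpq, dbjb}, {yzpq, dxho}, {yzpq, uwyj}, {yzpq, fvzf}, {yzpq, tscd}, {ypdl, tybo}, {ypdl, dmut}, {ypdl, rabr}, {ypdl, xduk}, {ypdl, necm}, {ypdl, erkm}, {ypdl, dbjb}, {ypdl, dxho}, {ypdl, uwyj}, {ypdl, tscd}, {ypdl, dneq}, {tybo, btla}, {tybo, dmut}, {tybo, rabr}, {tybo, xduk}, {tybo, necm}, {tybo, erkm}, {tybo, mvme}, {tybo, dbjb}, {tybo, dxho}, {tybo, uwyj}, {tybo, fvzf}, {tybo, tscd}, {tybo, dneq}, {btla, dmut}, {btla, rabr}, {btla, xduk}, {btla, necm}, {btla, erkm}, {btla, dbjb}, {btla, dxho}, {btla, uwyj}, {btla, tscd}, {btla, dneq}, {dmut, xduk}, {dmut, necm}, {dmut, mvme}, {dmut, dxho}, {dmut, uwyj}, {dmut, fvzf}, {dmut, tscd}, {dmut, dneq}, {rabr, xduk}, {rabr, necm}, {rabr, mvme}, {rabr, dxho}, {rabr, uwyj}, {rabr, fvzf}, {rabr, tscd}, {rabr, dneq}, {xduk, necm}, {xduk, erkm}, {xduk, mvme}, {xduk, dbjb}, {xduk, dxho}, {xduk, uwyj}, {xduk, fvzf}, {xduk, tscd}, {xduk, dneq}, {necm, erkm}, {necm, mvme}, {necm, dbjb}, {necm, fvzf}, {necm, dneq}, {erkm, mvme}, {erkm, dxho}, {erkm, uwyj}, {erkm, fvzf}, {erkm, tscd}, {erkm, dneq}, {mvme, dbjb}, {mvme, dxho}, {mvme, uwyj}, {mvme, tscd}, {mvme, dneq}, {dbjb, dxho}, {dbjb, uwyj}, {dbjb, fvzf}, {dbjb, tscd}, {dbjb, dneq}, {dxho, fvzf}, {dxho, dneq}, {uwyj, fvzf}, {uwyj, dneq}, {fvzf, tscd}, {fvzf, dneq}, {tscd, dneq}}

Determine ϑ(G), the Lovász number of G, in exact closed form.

N(ahzl) = {jmqu, iwst, bdzk, yoaq, rxdl, upio, fust, nrnp, imyq, kjqn, yzpq, ypdl, tybo, btla, dmut, rabr, necm, erkm, mvme, dbjb, dxho, uwyj, fvzf, tscd, dneq}, |N(ahzl)| = 25.
N(yzpq) = {jmqu, iwst, bdzk, ahzl, yoaq, rxdl, upio, fust, nrnp, imyq, kjqn, ypdl, tybo, btla, dmut, rabr, xduk, necm, erkm, mvme, dbjb, dxho, uwyj, fvzf, tscd}, |N(yzpq)| = 25.
deg(rabr) = 20; N(rabr) = {jmqu, ahzl, yoaq, rxdl, upio, fust, nrnp, kjqn, yzpq, ypdl, tybo, btla, xduk, necm, mvme, dxho, uwyj, fvzf, tscd, dneq}.
deg(dmut) = 20; N(dmut) = {jmqu, ahzl, yoaq, rxdl, upio, fust, nrnp, kjqn, yzpq, ypdl, tybo, btla, xduk, necm, mvme, dxho, uwyj, fvzf, tscd, dneq}.
K_{7,6,5,5,2,2} (perfect); ϑ(G) = α(G) = max{7,6,5,5,2,2} = 7.
≈ 7.000000 (to 6 d.p.).
7 ≤ 7 ≤ 7: collapsed.

7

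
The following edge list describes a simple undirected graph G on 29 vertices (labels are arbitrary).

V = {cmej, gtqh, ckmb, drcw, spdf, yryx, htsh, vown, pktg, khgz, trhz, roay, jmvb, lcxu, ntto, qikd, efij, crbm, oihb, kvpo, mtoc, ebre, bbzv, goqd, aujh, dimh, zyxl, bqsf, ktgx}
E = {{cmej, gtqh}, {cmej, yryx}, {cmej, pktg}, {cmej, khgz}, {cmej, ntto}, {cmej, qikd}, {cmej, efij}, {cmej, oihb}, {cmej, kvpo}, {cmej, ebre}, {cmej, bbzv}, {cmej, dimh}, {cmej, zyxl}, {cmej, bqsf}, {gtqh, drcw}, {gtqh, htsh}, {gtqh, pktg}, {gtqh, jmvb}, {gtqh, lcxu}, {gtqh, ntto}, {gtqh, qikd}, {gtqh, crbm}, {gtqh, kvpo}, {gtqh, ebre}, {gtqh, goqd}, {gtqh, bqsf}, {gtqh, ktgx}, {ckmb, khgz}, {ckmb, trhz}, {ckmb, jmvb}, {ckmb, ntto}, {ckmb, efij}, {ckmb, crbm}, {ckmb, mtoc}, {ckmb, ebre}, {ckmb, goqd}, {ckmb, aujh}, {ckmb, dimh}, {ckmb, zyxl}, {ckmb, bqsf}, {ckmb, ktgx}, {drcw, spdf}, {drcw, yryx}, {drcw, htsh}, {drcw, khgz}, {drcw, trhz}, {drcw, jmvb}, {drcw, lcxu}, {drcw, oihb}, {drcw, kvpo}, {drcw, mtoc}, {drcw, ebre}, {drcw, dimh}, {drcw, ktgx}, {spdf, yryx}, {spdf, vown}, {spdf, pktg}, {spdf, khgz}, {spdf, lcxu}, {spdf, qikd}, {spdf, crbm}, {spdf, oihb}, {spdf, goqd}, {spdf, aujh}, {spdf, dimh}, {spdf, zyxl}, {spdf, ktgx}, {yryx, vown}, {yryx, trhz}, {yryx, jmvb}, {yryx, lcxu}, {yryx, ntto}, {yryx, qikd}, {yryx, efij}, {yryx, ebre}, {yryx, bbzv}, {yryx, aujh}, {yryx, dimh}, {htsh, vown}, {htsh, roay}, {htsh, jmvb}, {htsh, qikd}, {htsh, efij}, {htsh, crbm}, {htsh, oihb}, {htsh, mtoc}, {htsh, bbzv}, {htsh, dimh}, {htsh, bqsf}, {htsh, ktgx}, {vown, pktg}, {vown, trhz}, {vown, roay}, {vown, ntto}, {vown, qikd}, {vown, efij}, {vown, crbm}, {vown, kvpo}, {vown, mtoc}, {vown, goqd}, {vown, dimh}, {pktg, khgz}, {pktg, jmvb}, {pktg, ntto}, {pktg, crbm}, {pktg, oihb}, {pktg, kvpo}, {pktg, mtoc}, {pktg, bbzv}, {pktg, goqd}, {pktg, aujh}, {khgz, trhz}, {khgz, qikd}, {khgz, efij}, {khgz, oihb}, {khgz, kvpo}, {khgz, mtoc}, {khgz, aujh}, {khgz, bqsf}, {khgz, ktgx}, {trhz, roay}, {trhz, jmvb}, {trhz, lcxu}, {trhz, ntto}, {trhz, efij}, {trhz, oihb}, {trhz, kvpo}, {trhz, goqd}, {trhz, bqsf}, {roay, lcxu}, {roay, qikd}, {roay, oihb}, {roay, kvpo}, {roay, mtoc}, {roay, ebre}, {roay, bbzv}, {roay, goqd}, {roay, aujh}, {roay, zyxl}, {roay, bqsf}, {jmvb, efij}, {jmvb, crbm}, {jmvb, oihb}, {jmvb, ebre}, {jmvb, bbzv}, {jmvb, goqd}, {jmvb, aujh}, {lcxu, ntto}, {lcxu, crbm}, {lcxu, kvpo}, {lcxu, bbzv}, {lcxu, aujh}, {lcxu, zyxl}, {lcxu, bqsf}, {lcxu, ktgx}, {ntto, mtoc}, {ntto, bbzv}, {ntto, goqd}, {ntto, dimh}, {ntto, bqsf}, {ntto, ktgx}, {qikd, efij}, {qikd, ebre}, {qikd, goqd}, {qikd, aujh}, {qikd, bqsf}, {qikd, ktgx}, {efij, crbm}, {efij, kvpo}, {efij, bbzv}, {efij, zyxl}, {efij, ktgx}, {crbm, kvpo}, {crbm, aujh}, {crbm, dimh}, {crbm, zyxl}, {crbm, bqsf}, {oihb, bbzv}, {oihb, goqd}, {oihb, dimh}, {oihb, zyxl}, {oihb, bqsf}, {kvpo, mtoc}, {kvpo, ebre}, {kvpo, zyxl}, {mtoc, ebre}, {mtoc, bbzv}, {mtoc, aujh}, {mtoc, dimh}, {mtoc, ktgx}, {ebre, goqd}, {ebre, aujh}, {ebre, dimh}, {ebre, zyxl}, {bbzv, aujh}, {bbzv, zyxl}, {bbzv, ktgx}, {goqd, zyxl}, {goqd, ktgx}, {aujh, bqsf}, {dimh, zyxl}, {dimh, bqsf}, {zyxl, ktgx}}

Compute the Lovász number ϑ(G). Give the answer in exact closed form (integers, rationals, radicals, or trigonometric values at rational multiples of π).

Vertex lcxu has 14 neighbors: gtqh, drcw, spdf, yryx, trhz, roay, ntto, crbm, kvpo, bbzv, aujh, zyxl, bqsf, ktgx.
N(oihb) = {cmej, drcw, spdf, htsh, pktg, khgz, trhz, roay, jmvb, bbzv, goqd, dimh, zyxl, bqsf}, |N(oihb)| = 14.
deg(spdf) = 14; N(spdf) = {drcw, yryx, vown, pktg, khgz, lcxu, qikd, crbm, oihb, goqd, aujh, dimh, zyxl, ktgx}.
Vertex trhz has 14 neighbors: ckmb, drcw, yryx, vown, khgz, roay, jmvb, lcxu, ntto, efij, oihb, kvpo, goqd, bqsf.
Every vertex has degree 14 (N=29); SR(29,14,6,7) — a Paley graph.
The 3 distinct eigenvalues: [14.0, 2.19258, -3.19258].
λ_max=14, λ_min=-sqrt(29)/2 - 1/2; ϑ = −29·λ_min/(λ_max−λ_min) = sqrt(29).
≈ 5.38516481 (to 8 d.p.).

sqrt(29)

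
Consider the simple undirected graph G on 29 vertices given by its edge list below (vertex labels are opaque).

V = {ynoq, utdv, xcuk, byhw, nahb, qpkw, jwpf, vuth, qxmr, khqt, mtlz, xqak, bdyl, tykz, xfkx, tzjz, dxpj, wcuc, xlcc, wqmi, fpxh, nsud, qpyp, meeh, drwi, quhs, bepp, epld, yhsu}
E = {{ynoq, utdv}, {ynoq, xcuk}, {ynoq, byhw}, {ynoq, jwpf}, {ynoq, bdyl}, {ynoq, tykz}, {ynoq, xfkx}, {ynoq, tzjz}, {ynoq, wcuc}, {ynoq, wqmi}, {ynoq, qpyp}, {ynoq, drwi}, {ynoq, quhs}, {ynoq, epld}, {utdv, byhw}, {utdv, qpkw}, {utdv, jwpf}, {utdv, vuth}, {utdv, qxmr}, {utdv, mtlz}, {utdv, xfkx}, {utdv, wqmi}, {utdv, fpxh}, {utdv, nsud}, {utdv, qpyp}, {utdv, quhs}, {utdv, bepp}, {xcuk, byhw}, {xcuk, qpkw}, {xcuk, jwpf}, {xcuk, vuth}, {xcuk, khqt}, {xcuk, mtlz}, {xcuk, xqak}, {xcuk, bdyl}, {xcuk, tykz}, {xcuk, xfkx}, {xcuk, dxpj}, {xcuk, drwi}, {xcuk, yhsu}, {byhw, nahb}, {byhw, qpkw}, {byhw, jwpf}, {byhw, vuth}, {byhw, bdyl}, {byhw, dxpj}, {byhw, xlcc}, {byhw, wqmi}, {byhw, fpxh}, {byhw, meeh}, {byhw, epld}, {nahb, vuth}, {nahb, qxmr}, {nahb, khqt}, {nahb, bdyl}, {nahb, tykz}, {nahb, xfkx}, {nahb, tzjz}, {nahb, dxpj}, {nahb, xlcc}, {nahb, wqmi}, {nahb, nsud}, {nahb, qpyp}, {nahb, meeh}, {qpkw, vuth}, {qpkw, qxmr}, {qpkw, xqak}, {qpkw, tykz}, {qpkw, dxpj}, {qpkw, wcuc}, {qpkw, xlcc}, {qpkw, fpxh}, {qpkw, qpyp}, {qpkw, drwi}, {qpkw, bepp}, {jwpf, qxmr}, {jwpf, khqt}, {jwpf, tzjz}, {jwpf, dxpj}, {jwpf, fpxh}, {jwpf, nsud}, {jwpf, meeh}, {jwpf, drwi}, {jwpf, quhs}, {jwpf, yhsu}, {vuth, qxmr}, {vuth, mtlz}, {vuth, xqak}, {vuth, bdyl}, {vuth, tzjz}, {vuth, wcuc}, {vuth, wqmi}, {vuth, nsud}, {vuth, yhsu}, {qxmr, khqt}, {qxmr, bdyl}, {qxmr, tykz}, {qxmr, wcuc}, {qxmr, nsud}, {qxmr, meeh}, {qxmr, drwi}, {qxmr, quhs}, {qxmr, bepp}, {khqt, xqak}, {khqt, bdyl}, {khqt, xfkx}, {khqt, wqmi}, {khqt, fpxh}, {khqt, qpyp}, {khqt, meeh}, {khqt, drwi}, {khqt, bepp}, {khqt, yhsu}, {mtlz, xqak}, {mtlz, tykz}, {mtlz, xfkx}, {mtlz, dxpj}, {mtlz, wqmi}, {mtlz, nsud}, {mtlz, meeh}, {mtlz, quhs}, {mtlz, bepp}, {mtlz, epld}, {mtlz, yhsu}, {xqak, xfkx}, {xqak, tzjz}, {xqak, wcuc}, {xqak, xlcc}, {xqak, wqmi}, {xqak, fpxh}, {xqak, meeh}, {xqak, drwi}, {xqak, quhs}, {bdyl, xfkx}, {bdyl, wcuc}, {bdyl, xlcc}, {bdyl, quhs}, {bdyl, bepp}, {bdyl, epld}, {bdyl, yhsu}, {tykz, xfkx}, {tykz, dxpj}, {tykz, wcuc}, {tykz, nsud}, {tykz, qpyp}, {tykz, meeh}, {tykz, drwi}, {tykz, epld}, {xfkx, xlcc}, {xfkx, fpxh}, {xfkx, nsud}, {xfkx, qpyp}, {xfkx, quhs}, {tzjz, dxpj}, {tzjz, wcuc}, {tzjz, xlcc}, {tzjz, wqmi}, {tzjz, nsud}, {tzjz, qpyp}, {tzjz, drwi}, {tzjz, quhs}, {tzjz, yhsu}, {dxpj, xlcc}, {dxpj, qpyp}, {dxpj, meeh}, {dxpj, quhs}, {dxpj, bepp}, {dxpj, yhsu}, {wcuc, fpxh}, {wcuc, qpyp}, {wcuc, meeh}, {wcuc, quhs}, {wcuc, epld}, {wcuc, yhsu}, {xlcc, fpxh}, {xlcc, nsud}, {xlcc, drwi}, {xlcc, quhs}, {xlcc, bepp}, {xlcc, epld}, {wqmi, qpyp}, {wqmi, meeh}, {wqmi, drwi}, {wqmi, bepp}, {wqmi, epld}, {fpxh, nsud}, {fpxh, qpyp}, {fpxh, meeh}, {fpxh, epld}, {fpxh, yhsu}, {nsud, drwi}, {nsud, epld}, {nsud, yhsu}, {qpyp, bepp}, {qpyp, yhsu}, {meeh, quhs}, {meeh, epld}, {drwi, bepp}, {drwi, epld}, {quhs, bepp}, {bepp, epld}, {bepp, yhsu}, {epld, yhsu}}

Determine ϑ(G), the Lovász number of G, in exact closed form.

sqrt(29)

deg(yhsu) = 14; N(yhsu) = {xcuk, jwpf, vuth, khqt, mtlz, bdyl, tzjz, dxpj, wcuc, fpxh, nsud, qpyp, bepp, epld}.
deg(wqmi) = 14; N(wqmi) = {ynoq, utdv, byhw, nahb, vuth, khqt, mtlz, xqak, tzjz, qpyp, meeh, drwi, bepp, epld}.
N(xlcc) = {byhw, nahb, qpkw, xqak, bdyl, xfkx, tzjz, dxpj, fpxh, nsud, drwi, quhs, bepp, epld}, |N(xlcc)| = 14.
deg(mtlz) = 14; N(mtlz) = {utdv, xcuk, vuth, xqak, tykz, xfkx, dxpj, wqmi, nsud, meeh, quhs, bepp, epld, yhsu}.
Regular of degree 14 on 29 vertices: strongly regular (29,14,6,7).
The 3 distinct eigenvalues: [14.0, 2.1926, -3.1926].
Lovász (edge-transitive): ϑ = −29·(-sqrt(29)/2 - 1/2)/((14)−(-sqrt(29)/2 - 1/2)) = sqrt(29).
Numerically 5.38516.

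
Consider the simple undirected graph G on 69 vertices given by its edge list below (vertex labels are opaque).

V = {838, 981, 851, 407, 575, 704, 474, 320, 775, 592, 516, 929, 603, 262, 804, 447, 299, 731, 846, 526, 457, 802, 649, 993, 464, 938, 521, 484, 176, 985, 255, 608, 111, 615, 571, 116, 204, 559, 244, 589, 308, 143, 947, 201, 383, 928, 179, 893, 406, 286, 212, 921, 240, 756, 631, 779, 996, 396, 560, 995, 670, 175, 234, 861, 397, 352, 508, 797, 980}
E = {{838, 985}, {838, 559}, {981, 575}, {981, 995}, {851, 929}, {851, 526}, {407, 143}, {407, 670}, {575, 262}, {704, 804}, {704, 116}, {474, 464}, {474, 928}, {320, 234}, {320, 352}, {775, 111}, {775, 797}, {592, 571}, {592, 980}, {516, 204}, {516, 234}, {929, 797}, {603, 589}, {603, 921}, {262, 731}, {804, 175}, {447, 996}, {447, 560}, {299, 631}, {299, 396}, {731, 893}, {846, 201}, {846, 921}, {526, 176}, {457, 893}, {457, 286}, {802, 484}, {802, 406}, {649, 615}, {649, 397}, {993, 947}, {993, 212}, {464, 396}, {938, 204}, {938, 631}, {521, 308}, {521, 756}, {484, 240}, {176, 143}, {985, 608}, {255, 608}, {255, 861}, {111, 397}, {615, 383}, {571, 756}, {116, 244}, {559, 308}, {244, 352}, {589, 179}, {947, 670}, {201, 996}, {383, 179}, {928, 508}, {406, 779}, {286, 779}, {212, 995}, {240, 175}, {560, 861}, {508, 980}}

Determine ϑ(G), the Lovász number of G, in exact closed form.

Vertex 447 has 2 neighbors: 996, 560.
Vertex 592 has 2 neighbors: 571, 980.
Vertex 521 has 2 neighbors: 308, 756.
Vertex 407 has 2 neighbors: 143, 670.
G on 69 vertices is 2-regular; the odd cycle C_{69}.
The 35 distinct eigenvalues: [2.0, 1.99171, 1.96692, 1.92583, 1.86879, 1.79626, 1.70884, 1.60726, 1.49237, 1.36511, 1.22653, 1.0778, 0.92013, 0.75484, 0.58329, 0.40691, 0.22716, 0.04553, -0.13648, -0.31737, -0.49562, -0.66976, -0.83835, -1.0, -1.15336, -1.29716, -1.43022, -1.55142, -1.65977, -1.75437, -1.83442, -1.89928, -1.9484, -1.98137, -1.99793].
Lovász (edge-transitive): ϑ = −69·(-2*cos(pi/69))/((2)−(-2*cos(pi/69))) = 69*cos(pi/69)/(cos(pi/69) + 1).
Numerically 34.482114.
34 ≤ 69*cos(pi/69)/(cos(pi/69) + 1) ≤ 35: both strict.

69*cos(pi/69)/(cos(pi/69) + 1)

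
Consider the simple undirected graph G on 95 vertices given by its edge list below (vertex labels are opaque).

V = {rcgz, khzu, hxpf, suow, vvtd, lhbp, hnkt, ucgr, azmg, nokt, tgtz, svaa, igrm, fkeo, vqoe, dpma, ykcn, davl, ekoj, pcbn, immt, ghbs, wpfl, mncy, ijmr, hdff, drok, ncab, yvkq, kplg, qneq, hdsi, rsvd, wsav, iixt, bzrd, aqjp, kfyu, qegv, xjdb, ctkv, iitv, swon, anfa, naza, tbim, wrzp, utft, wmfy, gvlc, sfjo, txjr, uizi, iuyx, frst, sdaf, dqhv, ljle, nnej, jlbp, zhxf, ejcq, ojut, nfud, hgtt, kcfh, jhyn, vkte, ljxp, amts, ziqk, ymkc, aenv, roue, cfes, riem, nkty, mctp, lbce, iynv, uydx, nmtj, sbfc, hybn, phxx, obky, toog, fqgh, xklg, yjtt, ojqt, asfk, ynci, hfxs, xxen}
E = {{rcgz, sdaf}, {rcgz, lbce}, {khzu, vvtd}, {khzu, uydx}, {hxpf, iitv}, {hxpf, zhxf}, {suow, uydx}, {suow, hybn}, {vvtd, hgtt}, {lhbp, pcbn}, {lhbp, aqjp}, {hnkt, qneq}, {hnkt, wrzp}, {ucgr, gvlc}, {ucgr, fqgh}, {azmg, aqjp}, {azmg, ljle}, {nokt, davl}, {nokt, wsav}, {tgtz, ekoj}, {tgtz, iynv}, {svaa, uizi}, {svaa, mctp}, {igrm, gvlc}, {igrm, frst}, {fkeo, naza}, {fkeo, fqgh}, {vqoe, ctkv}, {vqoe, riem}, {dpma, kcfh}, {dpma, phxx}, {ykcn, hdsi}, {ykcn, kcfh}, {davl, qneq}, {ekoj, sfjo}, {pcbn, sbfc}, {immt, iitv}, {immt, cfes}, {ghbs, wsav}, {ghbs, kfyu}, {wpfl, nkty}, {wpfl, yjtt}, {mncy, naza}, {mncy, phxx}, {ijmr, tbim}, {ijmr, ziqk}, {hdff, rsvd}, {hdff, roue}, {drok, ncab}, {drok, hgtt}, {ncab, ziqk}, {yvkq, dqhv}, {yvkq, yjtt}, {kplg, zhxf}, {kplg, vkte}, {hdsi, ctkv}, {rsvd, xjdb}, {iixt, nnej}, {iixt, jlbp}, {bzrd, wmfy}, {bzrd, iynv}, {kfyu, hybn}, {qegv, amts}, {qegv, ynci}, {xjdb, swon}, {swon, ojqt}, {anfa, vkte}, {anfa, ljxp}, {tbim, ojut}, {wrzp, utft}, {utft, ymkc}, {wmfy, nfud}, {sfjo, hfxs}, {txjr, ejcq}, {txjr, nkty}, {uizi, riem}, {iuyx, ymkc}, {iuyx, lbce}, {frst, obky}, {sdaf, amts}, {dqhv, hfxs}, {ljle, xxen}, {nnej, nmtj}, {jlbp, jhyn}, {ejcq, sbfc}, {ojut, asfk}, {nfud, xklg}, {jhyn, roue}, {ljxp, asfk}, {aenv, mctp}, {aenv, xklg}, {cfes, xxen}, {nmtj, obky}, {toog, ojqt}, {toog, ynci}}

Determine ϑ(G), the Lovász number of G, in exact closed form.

deg(zhxf) = 2; N(zhxf) = {hxpf, kplg}.
deg(ljle) = 2; N(ljle) = {azmg, xxen}.
Vertex vkte has 2 neighbors: kplg, anfa.
N(mncy) = {naza, phxx}, |N(mncy)| = 2.
G on 95 vertices is 2-regular; connected 2-regular on 95 ⇒ C_{95}.
A has 48 distinct eigenvalues ≈ [2.0, 1.9956, 1.9825, 1.9608, 1.9304, 1.8916, 1.8446, 1.7895, 1.7265, 1.656, 1.5783, 1.4936, 1.4025, 1.3052, 1.2022, 1.0939, 0.9808, 0.8635, 0.7424, 0.618, 0.491, 0.3618, 0.231, 0.0992, -0.0331, -0.1652, -0.2965, -0.4266, -0.5548, -0.6806, -0.8034, -0.9227, -1.0379, -1.1487, -1.2544, -1.3546, -1.4489, -1.5368, -1.618, -1.6922, -1.7589, -1.818, -1.8691, -1.9121, -1.9467, -1.9727, -1.9902, -1.9989].
Lovász (edge-transitive): ϑ = −95·(-2*cos(pi/95))/((2)−(-2*cos(pi/95))) = 95*cos(pi/95)/(cos(pi/95) + 1).
= 47.4870… (decimal).
Sandwich: α(G)=47 ≤ ϑ(G)=95*cos(pi/95)/(cos(pi/95) + 1) ≤ χ(Ḡ)=48 (both strict).

95*cos(pi/95)/(cos(pi/95) + 1)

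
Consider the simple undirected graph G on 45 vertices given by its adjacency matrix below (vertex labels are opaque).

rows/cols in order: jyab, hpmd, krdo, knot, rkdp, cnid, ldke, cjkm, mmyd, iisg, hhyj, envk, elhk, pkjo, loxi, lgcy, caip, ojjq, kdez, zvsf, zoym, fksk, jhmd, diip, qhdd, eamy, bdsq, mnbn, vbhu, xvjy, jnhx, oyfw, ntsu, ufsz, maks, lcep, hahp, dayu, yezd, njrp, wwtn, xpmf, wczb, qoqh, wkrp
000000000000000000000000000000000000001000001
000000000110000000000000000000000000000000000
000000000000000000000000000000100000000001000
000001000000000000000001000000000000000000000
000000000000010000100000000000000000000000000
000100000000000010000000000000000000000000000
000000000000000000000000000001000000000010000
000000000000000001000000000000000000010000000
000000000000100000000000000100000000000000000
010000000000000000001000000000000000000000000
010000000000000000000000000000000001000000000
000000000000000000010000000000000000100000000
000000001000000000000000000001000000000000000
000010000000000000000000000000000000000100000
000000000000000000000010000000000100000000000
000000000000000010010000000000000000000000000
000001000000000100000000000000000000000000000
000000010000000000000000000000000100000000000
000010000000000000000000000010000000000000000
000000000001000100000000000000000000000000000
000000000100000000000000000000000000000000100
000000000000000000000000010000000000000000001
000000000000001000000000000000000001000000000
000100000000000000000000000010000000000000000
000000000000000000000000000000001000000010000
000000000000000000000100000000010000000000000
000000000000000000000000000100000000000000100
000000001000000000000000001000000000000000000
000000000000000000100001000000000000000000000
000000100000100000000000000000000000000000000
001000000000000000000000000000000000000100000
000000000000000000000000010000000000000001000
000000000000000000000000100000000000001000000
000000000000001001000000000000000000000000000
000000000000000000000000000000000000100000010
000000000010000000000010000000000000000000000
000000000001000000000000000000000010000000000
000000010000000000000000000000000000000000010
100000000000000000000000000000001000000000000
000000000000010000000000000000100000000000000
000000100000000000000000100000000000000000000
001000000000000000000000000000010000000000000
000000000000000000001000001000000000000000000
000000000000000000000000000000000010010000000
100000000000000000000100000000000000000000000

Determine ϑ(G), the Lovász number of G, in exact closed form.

N(cjkm) = {ojjq, dayu}, |N(cjkm)| = 2.
Vertex hpmd has 2 neighbors: iisg, hhyj.
deg(pkjo) = 2; N(pkjo) = {rkdp, njrp}.
Vertex zvsf has 2 neighbors: envk, lgcy.
Every vertex has degree 2 (N=45); a single 45-cycle (edge-transitive).
Distinct eigenvalues (to 4 d.p.): [2.0, 1.9805, 1.9225, 1.8271, 1.6961, 1.5321, 1.3383, 1.1184, 0.8767, 0.618, 0.3473, 0.0698, -0.2091, -0.4838, -0.7492, -1.0, -1.2313, -1.4387, -1.618, -1.7659, -1.8794, -1.9563, -1.9951].
Lovász (edge-transitive): ϑ = −45·(-2*cos(pi/45))/((2)−(-2*cos(pi/45))) = 45*cos(pi/45)/(cos(pi/45) + 1).
ϑ(G) ≈ 22.47256215.
Check 22 ≤ 45*cos(pi/45)/(cos(pi/45) + 1) ≤ 23: both strict.

45*cos(pi/45)/(cos(pi/45) + 1)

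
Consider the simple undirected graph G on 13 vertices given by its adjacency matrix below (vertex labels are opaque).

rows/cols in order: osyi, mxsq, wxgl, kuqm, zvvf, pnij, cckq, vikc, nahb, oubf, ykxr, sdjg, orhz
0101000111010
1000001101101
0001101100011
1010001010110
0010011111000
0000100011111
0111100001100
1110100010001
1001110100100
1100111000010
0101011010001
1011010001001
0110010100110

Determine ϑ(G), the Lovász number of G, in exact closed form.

deg(orhz) = 6; N(orhz) = {mxsq, wxgl, pnij, vikc, ykxr, sdjg}.
N(cckq) = {mxsq, wxgl, kuqm, zvvf, oubf, ykxr}, |N(cckq)| = 6.
Vertex vikc has 6 neighbors: osyi, mxsq, wxgl, zvvf, nahb, orhz.
deg(mxsq) = 6; N(mxsq) = {osyi, cckq, vikc, oubf, ykxr, orhz}.
6-regular, N=13; strongly regular (13,6,2,3).
Distinct eigenvalues (to 4 d.p.): [6.0, 1.3028, -2.3028].
Lovász: ϑ = −13(-sqrt(13)/2 - 1/2)/(6+-(-sqrt(13)/2 - 1/2)) = sqrt(13).
ϑ(G) ≈ 3.60555.

sqrt(13)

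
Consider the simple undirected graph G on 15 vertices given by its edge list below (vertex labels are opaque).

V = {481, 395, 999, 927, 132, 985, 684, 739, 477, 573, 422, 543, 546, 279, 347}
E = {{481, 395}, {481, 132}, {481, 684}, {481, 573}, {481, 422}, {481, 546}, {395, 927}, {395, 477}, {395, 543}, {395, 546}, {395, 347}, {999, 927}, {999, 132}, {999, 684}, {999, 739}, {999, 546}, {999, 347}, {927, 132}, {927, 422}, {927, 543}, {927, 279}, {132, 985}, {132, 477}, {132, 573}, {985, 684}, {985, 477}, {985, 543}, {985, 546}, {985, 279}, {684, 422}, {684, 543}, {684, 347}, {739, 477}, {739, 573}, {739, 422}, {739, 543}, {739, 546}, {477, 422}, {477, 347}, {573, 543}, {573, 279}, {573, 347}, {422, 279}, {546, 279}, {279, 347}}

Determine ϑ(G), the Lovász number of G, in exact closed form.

deg(927) = 6; N(927) = {395, 999, 132, 422, 543, 279}.
Vertex 395 has 6 neighbors: 481, 927, 477, 543, 546, 347.
Vertex 543 has 6 neighbors: 395, 927, 985, 684, 739, 573.
Vertex 739 has 6 neighbors: 999, 477, 573, 422, 543, 546.
Regular of degree 6 on 15 vertices: Kneser K(6,2) on C(6,2)=15 vertices.
Distinct eigenvalues (to 4 d.p.): [6.0, 1.0, -3.0].
ϑ = −N·λ_min/(λ_max−λ_min) = −15·(-3)/(6−(-3)) = 5.
≈ 5.000000000 (to 9 d.p.).

5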